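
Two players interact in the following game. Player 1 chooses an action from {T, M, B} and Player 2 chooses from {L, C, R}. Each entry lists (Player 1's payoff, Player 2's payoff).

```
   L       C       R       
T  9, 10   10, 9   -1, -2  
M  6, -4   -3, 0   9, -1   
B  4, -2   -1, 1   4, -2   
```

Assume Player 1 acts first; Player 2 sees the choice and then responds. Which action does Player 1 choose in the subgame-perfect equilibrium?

Player 2 best-responds to each possible Player 1 move:
- T: Player 2 compares 10, 9, -2 and picks L; Player 1 would get 9.
- M: Player 2 compares -4, 0, -1 and picks C; Player 1 would get -3.
- B: Player 2 compares -2, 1, -2 and picks C; Player 1 would get -1.
Maximizing over 9, -3, -1, Player 1 chooses T. Subgame-perfect outcome: (T, L) with payoffs (9, 10).

T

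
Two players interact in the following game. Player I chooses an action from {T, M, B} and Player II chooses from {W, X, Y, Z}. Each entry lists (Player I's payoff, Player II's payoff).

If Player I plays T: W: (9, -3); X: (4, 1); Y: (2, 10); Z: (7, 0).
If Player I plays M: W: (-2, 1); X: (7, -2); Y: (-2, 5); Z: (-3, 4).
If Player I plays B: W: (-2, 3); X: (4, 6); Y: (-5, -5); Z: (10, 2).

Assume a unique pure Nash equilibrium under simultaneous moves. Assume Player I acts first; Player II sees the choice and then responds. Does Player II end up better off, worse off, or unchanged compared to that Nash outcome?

worse off

Solve by backward induction (Player I leads).
- T: Player II compares -3, 1, 10, 0 and picks Y; Player I would get 2.
- M: Player II compares 1, -2, 5, 4 and picks Y; Player I would get -2.
- B: Player II compares 3, 6, -5, 2 and picks X; Player I would get 4.
Maximizing over 2, -2, 4, Player I chooses B. Subgame-perfect outcome: (B, X) with payoffs (4, 6).
For the simultaneous game, intersect best replies.
Player I's best replies: W→T; X→M; Y→T; Z→B.
Player II's best replies: T→Y; M→Y; B→X.
The unique mutual best reply is (T, Y), giving (2, 10).
Player II earns 6 sequentially versus 10 at the Nash outcome: worse off.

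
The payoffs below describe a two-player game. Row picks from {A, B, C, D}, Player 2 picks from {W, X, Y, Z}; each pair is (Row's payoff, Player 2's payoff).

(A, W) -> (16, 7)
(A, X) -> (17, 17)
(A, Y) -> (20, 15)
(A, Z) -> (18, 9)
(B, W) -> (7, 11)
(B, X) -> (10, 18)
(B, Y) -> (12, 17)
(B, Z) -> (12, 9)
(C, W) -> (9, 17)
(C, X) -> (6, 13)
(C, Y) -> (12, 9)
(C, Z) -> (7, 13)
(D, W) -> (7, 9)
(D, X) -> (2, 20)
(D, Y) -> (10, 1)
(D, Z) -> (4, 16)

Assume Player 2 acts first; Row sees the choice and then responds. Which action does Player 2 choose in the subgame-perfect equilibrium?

Solve by backward induction (Player 2 leads).
- W: BR = A, leader payoff 7.
- X: BR = A, leader payoff 17.
- Y: BR = A, leader payoff 15.
- Z: BR = A, leader payoff 9.
Among 7, 17, 15, 9, the best is 17 at X. Subgame-perfect outcome: (A, X) with payoffs (17, 17).

X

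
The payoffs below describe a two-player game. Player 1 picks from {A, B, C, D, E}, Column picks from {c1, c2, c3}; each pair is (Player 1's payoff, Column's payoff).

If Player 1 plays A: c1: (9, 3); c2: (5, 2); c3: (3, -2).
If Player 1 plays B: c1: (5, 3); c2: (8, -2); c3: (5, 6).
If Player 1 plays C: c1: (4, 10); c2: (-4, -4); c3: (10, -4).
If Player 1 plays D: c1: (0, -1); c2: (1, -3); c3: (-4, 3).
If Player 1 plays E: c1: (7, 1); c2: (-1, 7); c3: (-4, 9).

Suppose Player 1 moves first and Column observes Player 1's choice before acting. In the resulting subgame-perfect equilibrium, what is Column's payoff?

Work backward from Column's decision.
- A: Column compares 3, 2, -2 and picks c1; Player 1 would get 9.
- B: Column compares 3, -2, 6 and picks c3; Player 1 would get 5.
- C: Column compares 10, -4, -4 and picks c1; Player 1 would get 4.
- D: Column compares -1, -3, 3 and picks c3; Player 1 would get -4.
- E: Column compares 1, 7, 9 and picks c3; Player 1 would get -4.
Player 1's induced payoffs are 9, 5, 4, -4, -4, so Player 1 commits to A. Subgame-perfect outcome: (A, c1) with payoffs (9, 3).

3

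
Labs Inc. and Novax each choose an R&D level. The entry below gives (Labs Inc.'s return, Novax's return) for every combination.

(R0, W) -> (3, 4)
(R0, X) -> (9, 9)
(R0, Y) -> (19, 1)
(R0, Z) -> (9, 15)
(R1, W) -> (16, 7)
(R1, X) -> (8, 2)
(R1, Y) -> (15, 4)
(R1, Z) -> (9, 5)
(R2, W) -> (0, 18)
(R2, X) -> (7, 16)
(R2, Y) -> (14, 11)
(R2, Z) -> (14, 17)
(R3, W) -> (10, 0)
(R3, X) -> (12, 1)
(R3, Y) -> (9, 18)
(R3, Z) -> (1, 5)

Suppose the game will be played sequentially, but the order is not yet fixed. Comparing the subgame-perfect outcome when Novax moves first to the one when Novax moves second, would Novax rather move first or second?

If Labs Inc. leads: Novax's best replies are R0→Z, R1→W, R2→W, R3→Y; Labs Inc.'s induced payoffs 9, 16, 0, 9; outcome (R1, W), payoffs (16, 7).
If Novax leads: Labs Inc.'s best replies are W→R1, X→R3, Y→R0, Z→R2; Novax's induced payoffs 7, 1, 1, 17; outcome (R2, Z), payoffs (14, 17).
Novax gets 17 moving first and 7 moving second, so Novax prefers to move first.

first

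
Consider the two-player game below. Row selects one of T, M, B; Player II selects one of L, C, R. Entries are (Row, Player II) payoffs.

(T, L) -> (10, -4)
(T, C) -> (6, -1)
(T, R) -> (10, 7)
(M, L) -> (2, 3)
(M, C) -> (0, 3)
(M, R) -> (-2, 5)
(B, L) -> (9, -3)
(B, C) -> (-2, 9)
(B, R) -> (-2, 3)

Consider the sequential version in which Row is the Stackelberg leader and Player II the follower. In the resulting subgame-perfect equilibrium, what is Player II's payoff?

Backward induction with Row moving first.
- T: BR = R, leader payoff 10.
- M: BR = R, leader payoff -2.
- B: BR = C, leader payoff -2.
Row's induced payoffs are 10, -2, -2, so Row commits to T. Subgame-perfect outcome: (T, R) with payoffs (10, 7).

7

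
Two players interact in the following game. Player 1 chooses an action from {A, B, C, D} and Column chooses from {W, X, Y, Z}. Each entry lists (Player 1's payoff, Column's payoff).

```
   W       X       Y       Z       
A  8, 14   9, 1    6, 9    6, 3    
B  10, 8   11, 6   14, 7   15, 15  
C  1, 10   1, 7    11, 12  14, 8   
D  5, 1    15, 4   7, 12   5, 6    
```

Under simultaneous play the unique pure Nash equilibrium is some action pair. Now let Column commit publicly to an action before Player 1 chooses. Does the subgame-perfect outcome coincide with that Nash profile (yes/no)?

yes

Backward induction with Column moving first.
- W: BR = B, leader payoff 8.
- X: BR = D, leader payoff 4.
- Y: BR = B, leader payoff 7.
- Z: BR = B, leader payoff 15.
Column's induced payoffs are 8, 4, 7, 15, so Column commits to Z. Subgame-perfect outcome: (B, Z) with payoffs (15, 15).
Under simultaneous play:
Player 1's best replies: W→B; X→D; Y→B; Z→B.
Column's best replies: A→W; B→Z; C→Y; D→Y.
The unique mutual best reply is (B, Z), giving (15, 15).
Sequential outcome (B, Z) coincides with the Nash profile (B, Z).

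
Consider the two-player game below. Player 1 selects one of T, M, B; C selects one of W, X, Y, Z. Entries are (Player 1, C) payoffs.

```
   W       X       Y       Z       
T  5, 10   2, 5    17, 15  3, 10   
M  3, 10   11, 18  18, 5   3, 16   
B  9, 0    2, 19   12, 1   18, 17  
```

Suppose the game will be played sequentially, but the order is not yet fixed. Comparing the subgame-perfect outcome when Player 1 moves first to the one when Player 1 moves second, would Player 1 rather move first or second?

If Player 1 leads: C's best replies are T→Y, M→X, B→X; Player 1's induced payoffs 17, 11, 2; outcome (T, Y), payoffs (17, 15).
If C leads: Player 1's best replies are W→B, X→M, Y→M, Z→B; C's induced payoffs 0, 18, 5, 17; outcome (M, X), payoffs (11, 18).
Player 1 gets 17 moving first and 11 moving second, so Player 1 prefers to move first.

first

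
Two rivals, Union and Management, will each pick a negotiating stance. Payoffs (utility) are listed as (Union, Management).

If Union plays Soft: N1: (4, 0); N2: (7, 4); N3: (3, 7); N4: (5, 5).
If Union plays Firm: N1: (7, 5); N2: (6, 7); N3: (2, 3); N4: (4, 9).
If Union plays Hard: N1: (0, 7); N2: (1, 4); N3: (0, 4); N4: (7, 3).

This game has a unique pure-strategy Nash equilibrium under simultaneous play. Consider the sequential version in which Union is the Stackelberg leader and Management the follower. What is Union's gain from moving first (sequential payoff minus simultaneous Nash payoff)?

1

Work backward from Management's decision.
- Soft: Management compares 0, 4, 7, 5 and picks N3; Union would get 3.
- Firm: Management compares 5, 7, 3, 9 and picks N4; Union would get 4.
- Hard: Management compares 7, 4, 4, 3 and picks N1; Union would get 0.
Maximizing over 3, 4, 0, Union chooses Firm. Subgame-perfect outcome: (Firm, N4) with payoffs (4, 9).
Now find the simultaneous Nash equilibrium.
Union's best replies: N1→Firm; N2→Soft; N3→Soft; N4→Hard.
Management's best replies: Soft→N3; Firm→N4; Hard→N1.
The unique mutual best reply is (Soft, N3), giving (3, 7).
Union's commitment gain: 4 − 3 = 1.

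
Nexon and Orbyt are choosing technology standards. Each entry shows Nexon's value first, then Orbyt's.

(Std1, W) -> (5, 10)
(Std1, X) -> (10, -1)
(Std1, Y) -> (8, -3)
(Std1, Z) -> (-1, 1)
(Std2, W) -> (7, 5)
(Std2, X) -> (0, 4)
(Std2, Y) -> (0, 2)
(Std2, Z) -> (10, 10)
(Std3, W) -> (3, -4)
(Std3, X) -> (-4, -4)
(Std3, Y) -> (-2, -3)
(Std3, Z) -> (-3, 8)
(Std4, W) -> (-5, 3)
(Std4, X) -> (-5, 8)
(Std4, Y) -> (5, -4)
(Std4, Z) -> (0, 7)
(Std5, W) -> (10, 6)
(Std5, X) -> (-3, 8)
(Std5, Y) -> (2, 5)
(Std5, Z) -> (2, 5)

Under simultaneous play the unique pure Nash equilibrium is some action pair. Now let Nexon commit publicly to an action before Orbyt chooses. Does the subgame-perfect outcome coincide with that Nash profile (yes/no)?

yes

Work backward from Orbyt's decision.
- Std1 → Orbyt plays W (best of 10, -1, -3, 1); Nexon gets 5.
- Std2 → Orbyt plays Z (best of 5, 4, 2, 10); Nexon gets 10.
- Std3 → Orbyt plays Z (best of -4, -4, -3, 8); Nexon gets -3.
- Std4 → Orbyt plays X (best of 3, 8, -4, 7); Nexon gets -5.
- Std5 → Orbyt plays X (best of 6, 8, 5, 5); Nexon gets -3.
Nexon's induced payoffs are 5, 10, -3, -5, -3, so Nexon commits to Std2. Subgame-perfect outcome: (Std2, Z) with payoffs (10, 10).
Now find the simultaneous Nash equilibrium.
Nexon's best replies: W→Std5; X→Std1; Y→Std1; Z→Std2.
Orbyt's best replies: Std1→W; Std2→Z; Std3→Z; Std4→X; Std5→X.
The unique mutual best reply is (Std2, Z), giving (10, 10).
Sequential outcome (Std2, Z) coincides with the Nash profile (Std2, Z).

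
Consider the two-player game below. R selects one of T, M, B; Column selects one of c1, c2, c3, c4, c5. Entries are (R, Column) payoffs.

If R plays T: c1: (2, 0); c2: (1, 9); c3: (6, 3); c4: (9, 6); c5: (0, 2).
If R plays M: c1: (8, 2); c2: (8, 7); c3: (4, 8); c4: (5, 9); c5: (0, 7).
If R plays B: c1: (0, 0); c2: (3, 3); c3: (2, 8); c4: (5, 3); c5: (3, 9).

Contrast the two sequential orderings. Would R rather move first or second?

If R leads: Column's best replies are T→c2, M→c4, B→c5; R's induced payoffs 1, 5, 3; outcome (M, c4), payoffs (5, 9).
If Column leads: R's best replies are c1→M, c2→M, c3→T, c4→T, c5→B; Column's induced payoffs 2, 7, 3, 6, 9; outcome (B, c5), payoffs (3, 9).
R gets 5 moving first and 3 moving second, so R prefers to move first.

first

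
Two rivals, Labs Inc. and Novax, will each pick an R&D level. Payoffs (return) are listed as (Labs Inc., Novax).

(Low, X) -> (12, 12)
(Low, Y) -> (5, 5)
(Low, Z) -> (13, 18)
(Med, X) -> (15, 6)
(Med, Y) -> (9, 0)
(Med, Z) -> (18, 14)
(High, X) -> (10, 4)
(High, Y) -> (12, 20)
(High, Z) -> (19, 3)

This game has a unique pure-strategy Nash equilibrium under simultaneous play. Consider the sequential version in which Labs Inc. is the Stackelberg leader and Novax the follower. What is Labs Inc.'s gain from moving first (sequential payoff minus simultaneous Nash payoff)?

6

Work backward from Novax's decision.
- Low: BR = Z, leader payoff 13.
- Med: BR = Z, leader payoff 18.
- High: BR = Y, leader payoff 12.
Maximizing over 13, 18, 12, Labs Inc. chooses Med. Subgame-perfect outcome: (Med, Z) with payoffs (18, 14).
Under simultaneous play:
Labs Inc.'s best replies: X→Med; Y→High; Z→High.
Novax's best replies: Low→Z; Med→Z; High→Y.
Only (High, Y) has each player best-responding; Nash payoffs (12, 20).
Labs Inc.'s commitment gain: 18 − 12 = 6.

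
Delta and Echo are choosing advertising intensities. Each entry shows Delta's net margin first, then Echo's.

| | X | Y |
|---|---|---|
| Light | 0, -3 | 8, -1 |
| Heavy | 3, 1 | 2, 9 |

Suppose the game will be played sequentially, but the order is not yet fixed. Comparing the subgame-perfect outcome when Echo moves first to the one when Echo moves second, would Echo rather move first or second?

first

If Delta leads: Echo's best replies are Light→Y, Heavy→Y; Delta's induced payoffs 8, 2; outcome (Light, Y), payoffs (8, -1).
If Echo leads: Delta's best replies are X→Heavy, Y→Light; Echo's induced payoffs 1, -1; outcome (Heavy, X), payoffs (3, 1).
Echo gets 1 moving first and -1 moving second, so Echo prefers to move first.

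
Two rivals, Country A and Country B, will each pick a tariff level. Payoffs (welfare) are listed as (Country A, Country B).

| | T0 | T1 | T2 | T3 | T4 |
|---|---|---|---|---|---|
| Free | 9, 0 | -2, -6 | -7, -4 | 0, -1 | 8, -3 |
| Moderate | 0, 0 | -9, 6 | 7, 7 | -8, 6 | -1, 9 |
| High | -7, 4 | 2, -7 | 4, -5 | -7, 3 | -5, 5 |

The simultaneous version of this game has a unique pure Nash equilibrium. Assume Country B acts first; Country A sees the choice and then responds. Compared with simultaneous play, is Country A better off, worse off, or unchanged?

worse off

Work backward from Country A's decision.
- T0: BR = Free, leader payoff 0.
- T1: BR = High, leader payoff -7.
- T2: BR = Moderate, leader payoff 7.
- T3: BR = Free, leader payoff -1.
- T4: BR = Free, leader payoff -3.
Among 0, -7, 7, -1, -3, the best is 7 at T2. Subgame-perfect outcome: (Moderate, T2) with payoffs (7, 7).
Under simultaneous play:
Country A's best replies: T0→Free; T1→High; T2→Moderate; T3→Free; T4→Free.
Country B's best replies: Free→T0; Moderate→T4; High→T4.
The unique mutual best reply is (Free, T0), giving (9, 0).
Country A earns 7 sequentially versus 9 at the Nash outcome: worse off.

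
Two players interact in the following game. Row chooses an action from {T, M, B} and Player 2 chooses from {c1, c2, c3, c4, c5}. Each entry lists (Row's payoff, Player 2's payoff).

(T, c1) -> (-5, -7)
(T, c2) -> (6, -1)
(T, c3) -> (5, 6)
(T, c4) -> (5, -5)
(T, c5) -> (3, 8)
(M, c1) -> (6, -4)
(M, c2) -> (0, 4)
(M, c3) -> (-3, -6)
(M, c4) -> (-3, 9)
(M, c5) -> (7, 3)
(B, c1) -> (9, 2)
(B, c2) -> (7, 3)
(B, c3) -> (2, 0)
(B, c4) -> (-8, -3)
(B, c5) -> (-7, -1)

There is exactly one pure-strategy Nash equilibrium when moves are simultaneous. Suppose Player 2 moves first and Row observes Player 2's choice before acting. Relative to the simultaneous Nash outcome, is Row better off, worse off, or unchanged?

Backward induction with Player 2 moving first.
- c1 → Row plays B (best of -5, 6, 9); Player 2 gets 2.
- c2 → Row plays B (best of 6, 0, 7); Player 2 gets 3.
- c3 → Row plays T (best of 5, -3, 2); Player 2 gets 6.
- c4 → Row plays T (best of 5, -3, -8); Player 2 gets -5.
- c5 → Row plays M (best of 3, 7, -7); Player 2 gets 3.
Among 2, 3, 6, -5, 3, the best is 6 at c3. Subgame-perfect outcome: (T, c3) with payoffs (5, 6).
For the simultaneous game, intersect best replies.
Row's best replies: c1→B; c2→B; c3→T; c4→T; c5→M.
Player 2's best replies: T→c5; M→c4; B→c2.
The unique mutual best reply is (B, c2), giving (7, 3).
Row earns 5 sequentially versus 7 at the Nash outcome: worse off.

worse off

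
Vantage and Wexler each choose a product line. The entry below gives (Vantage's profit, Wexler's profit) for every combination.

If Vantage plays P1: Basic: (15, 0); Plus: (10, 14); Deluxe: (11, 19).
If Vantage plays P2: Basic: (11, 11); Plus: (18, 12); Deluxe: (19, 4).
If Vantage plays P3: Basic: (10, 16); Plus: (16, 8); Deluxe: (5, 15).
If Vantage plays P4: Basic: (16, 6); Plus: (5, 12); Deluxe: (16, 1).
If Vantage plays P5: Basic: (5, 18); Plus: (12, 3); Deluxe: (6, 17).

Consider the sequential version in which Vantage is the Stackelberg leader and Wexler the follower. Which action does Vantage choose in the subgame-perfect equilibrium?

Work backward from Wexler's decision.
- P1: BR = Deluxe, leader payoff 11.
- P2: BR = Plus, leader payoff 18.
- P3: BR = Basic, leader payoff 10.
- P4: BR = Plus, leader payoff 5.
- P5: BR = Basic, leader payoff 5.
Maximizing over 11, 18, 10, 5, 5, Vantage chooses P2. Subgame-perfect outcome: (P2, Plus) with payoffs (18, 12).

P2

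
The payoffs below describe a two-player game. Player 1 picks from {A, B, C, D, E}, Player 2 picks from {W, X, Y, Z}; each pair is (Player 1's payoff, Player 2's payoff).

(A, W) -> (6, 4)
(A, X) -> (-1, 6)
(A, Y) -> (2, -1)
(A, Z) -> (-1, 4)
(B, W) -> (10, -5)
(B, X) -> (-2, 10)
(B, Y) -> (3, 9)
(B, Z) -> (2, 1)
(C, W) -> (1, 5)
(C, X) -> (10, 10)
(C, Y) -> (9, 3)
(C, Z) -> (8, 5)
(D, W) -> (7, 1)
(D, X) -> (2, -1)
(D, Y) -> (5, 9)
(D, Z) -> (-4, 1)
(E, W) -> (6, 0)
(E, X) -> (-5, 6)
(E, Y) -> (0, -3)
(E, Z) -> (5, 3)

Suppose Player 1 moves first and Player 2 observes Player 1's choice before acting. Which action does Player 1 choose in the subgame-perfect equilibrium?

Work backward from Player 2's decision.
- A: BR = X, leader payoff -1.
- B: BR = X, leader payoff -2.
- C: BR = X, leader payoff 10.
- D: BR = Y, leader payoff 5.
- E: BR = X, leader payoff -5.
Player 1's induced payoffs are -1, -2, 10, 5, -5, so Player 1 commits to C. Subgame-perfect outcome: (C, X) with payoffs (10, 10).

C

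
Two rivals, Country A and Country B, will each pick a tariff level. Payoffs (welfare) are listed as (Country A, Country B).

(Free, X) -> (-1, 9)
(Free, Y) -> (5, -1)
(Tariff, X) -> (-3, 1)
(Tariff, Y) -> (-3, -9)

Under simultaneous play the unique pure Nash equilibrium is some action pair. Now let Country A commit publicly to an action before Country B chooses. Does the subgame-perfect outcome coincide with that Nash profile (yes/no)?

Backward induction with Country A moving first.
- Free: BR = X, leader payoff -1.
- Tariff: BR = X, leader payoff -3.
Among -1, -3, the best is -1 at Free. Subgame-perfect outcome: (Free, X) with payoffs (-1, 9).
For the simultaneous game, intersect best replies.
Country A's best replies: X→Free; Y→Free.
Country B's best replies: Free→X; Tariff→X.
The unique mutual best reply is (Free, X), giving (-1, 9).
Sequential outcome (Free, X) coincides with the Nash profile (Free, X).

yes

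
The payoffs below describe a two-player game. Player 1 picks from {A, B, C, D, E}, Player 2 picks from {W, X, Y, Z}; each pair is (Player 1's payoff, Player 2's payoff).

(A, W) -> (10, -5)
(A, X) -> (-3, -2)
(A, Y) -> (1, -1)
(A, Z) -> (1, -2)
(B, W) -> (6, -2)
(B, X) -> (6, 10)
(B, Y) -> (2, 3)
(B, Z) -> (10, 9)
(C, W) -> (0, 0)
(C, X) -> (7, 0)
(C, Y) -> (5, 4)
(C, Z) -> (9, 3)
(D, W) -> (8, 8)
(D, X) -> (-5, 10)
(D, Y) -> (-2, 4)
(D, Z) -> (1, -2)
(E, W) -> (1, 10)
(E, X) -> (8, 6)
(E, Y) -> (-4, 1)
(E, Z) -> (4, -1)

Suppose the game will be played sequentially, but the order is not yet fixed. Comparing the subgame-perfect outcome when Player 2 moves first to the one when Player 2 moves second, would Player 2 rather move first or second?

second

If Player 1 leads: Player 2's best replies are A→Y, B→X, C→Y, D→X, E→W; Player 1's induced payoffs 1, 6, 5, -5, 1; outcome (B, X), payoffs (6, 10).
If Player 2 leads: Player 1's best replies are W→A, X→E, Y→C, Z→B; Player 2's induced payoffs -5, 6, 4, 9; outcome (B, Z), payoffs (10, 9).
Player 2 gets 9 moving first and 10 moving second, so Player 2 prefers to move second.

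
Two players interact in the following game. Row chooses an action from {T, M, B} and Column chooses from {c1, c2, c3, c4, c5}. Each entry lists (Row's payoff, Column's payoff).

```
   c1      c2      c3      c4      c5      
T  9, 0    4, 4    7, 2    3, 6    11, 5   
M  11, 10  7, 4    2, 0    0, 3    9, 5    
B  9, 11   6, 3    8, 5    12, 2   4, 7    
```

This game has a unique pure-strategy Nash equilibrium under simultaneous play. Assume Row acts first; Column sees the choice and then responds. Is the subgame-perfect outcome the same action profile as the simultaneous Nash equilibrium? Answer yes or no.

yes

Column best-responds to each possible Row move:
- T: Column compares 0, 4, 2, 6, 5 and picks c4; Row would get 3.
- M: Column compares 10, 4, 0, 3, 5 and picks c1; Row would get 11.
- B: Column compares 11, 3, 5, 2, 7 and picks c1; Row would get 9.
Among 3, 11, 9, the best is 11 at M. Subgame-perfect outcome: (M, c1) with payoffs (11, 10).
Now find the simultaneous Nash equilibrium.
Row's best replies: c1→M; c2→M; c3→B; c4→B; c5→T.
Column's best replies: T→c4; M→c1; B→c1.
The unique mutual best reply is (M, c1), giving (11, 10).
Sequential outcome (M, c1) coincides with the Nash profile (M, c1).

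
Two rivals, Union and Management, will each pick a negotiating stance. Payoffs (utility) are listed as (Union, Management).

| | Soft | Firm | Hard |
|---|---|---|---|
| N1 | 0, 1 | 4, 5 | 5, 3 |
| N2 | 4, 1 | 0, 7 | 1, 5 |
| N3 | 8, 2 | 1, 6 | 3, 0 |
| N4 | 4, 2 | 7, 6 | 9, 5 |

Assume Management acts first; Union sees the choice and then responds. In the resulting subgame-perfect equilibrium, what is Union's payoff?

Union best-responds to each possible Management move:
- Soft: Union compares 0, 4, 8, 4 and picks N3; Management would get 2.
- Firm: Union compares 4, 0, 1, 7 and picks N4; Management would get 6.
- Hard: Union compares 5, 1, 3, 9 and picks N4; Management would get 5.
Among 2, 6, 5, the best is 6 at Firm. Subgame-perfect outcome: (N4, Firm) with payoffs (7, 6).

7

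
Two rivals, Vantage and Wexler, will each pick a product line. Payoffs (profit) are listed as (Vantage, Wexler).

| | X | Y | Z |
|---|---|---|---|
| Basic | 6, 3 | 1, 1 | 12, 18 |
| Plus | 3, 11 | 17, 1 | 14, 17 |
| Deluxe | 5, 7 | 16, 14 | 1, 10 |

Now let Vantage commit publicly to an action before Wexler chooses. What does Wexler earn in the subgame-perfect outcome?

14

Backward induction with Vantage moving first.
- Basic: Wexler compares 3, 1, 18 and picks Z; Vantage would get 12.
- Plus: Wexler compares 11, 1, 17 and picks Z; Vantage would get 14.
- Deluxe: Wexler compares 7, 14, 10 and picks Y; Vantage would get 16.
Maximizing over 12, 14, 16, Vantage chooses Deluxe. Subgame-perfect outcome: (Deluxe, Y) with payoffs (16, 14).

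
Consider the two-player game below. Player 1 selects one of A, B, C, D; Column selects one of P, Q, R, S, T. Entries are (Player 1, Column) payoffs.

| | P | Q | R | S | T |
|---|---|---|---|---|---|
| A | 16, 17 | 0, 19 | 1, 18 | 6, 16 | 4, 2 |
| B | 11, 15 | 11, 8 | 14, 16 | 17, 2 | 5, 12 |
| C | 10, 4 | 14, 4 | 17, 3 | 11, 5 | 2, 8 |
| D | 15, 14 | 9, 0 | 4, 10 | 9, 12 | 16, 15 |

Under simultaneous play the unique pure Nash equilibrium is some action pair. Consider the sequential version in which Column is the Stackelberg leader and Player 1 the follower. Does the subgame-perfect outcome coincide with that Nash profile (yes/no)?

no

Backward induction with Column moving first.
- P: BR = A, leader payoff 17.
- Q: BR = C, leader payoff 4.
- R: BR = C, leader payoff 3.
- S: BR = B, leader payoff 2.
- T: BR = D, leader payoff 15.
Column's induced payoffs are 17, 4, 3, 2, 15, so Column commits to P. Subgame-perfect outcome: (A, P) with payoffs (16, 17).
Under simultaneous play:
Player 1's best replies: P→A; Q→C; R→C; S→B; T→D.
Column's best replies: A→Q; B→R; C→T; D→T.
The unique mutual best reply is (D, T), giving (16, 15).
Sequential outcome (A, P) differs from the Nash profile (D, T).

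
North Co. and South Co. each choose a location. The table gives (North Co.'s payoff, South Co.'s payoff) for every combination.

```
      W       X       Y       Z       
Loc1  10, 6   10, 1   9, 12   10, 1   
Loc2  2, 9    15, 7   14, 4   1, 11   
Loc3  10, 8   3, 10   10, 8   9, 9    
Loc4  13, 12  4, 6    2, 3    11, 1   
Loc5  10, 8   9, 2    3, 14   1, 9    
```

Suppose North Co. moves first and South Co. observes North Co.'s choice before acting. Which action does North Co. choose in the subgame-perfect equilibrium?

Loc4

Backward induction with North Co. moving first.
- Loc1: BR = Y, leader payoff 9.
- Loc2: BR = Z, leader payoff 1.
- Loc3: BR = X, leader payoff 3.
- Loc4: BR = W, leader payoff 13.
- Loc5: BR = Y, leader payoff 3.
Maximizing over 9, 1, 3, 13, 3, North Co. chooses Loc4. Subgame-perfect outcome: (Loc4, W) with payoffs (13, 12).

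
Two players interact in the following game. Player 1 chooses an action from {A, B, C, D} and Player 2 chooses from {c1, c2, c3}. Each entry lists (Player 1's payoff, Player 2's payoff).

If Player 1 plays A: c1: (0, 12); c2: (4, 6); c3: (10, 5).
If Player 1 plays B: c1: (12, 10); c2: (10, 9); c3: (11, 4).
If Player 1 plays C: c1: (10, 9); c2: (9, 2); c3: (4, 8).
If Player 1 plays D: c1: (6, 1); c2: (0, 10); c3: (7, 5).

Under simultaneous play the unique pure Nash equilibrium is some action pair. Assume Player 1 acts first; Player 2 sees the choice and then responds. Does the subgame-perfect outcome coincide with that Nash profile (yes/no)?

Player 2 best-responds to each possible Player 1 move:
- A: BR = c1, leader payoff 0.
- B: BR = c1, leader payoff 12.
- C: BR = c1, leader payoff 10.
- D: BR = c2, leader payoff 0.
Maximizing over 0, 12, 10, 0, Player 1 chooses B. Subgame-perfect outcome: (B, c1) with payoffs (12, 10).
Now find the simultaneous Nash equilibrium.
Player 1's best replies: c1→B; c2→B; c3→B.
Player 2's best replies: A→c1; B→c1; C→c1; D→c2.
Only (B, c1) has each player best-responding; Nash payoffs (12, 10).
Sequential outcome (B, c1) coincides with the Nash profile (B, c1).

yes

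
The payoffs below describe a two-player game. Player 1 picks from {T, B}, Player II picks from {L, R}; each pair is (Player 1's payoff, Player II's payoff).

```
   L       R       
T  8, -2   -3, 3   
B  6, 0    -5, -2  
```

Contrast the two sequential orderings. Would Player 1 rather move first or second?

If Player 1 leads: Player II's best replies are T→R, B→L; Player 1's induced payoffs -3, 6; outcome (B, L), payoffs (6, 0).
If Player II leads: Player 1's best replies are L→T, R→T; Player II's induced payoffs -2, 3; outcome (T, R), payoffs (-3, 3).
Player 1 gets 6 moving first and -3 moving second, so Player 1 prefers to move first.

first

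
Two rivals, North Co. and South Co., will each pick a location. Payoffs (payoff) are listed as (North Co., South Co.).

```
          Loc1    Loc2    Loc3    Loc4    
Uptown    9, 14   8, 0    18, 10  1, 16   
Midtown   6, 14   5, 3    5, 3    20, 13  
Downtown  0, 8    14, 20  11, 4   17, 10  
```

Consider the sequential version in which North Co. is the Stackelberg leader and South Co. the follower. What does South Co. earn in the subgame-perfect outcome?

Work backward from South Co.'s decision.
- Uptown → South Co. plays Loc4 (best of 14, 0, 10, 16); North Co. gets 1.
- Midtown → South Co. plays Loc1 (best of 14, 3, 3, 13); North Co. gets 6.
- Downtown → South Co. plays Loc2 (best of 8, 20, 4, 10); North Co. gets 14.
Maximizing over 1, 6, 14, North Co. chooses Downtown. Subgame-perfect outcome: (Downtown, Loc2) with payoffs (14, 20).

20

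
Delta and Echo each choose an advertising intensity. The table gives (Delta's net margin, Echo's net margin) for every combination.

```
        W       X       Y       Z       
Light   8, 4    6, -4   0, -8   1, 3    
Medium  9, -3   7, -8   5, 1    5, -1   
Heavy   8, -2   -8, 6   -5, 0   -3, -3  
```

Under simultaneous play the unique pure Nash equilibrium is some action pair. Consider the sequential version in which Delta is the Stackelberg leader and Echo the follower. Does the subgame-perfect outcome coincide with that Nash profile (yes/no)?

no

Backward induction with Delta moving first.
- Light: Echo compares 4, -4, -8, 3 and picks W; Delta would get 8.
- Medium: Echo compares -3, -8, 1, -1 and picks Y; Delta would get 5.
- Heavy: Echo compares -2, 6, 0, -3 and picks X; Delta would get -8.
Among 8, 5, -8, the best is 8 at Light. Subgame-perfect outcome: (Light, W) with payoffs (8, 4).
Under simultaneous play:
Delta's best replies: W→Medium; X→Medium; Y→Medium; Z→Medium.
Echo's best replies: Light→W; Medium→Y; Heavy→X.
Only (Medium, Y) has each player best-responding; Nash payoffs (5, 1).
Sequential outcome (Light, W) differs from the Nash profile (Medium, Y).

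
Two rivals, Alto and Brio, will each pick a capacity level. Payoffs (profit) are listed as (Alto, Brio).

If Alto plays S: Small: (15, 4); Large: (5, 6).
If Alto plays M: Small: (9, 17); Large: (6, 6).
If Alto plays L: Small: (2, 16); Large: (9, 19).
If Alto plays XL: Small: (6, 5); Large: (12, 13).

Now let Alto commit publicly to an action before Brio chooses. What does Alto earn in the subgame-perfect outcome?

Work backward from Brio's decision.
- S: Brio compares 4, 6 and picks Large; Alto would get 5.
- M: Brio compares 17, 6 and picks Small; Alto would get 9.
- L: Brio compares 16, 19 and picks Large; Alto would get 9.
- XL: Brio compares 5, 13 and picks Large; Alto would get 12.
Alto's induced payoffs are 5, 9, 9, 12, so Alto commits to XL. Subgame-perfect outcome: (XL, Large) with payoffs (12, 13).

12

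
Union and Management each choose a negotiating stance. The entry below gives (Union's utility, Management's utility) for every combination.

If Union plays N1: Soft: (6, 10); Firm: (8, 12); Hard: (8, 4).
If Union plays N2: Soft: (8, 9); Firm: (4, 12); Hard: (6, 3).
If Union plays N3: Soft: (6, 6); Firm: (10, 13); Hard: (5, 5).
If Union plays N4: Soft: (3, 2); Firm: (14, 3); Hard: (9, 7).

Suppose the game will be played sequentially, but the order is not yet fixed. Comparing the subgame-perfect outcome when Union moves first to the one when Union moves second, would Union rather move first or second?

If Union leads: Management's best replies are N1→Firm, N2→Firm, N3→Firm, N4→Hard; Union's induced payoffs 8, 4, 10, 9; outcome (N3, Firm), payoffs (10, 13).
If Management leads: Union's best replies are Soft→N2, Firm→N4, Hard→N4; Management's induced payoffs 9, 3, 7; outcome (N2, Soft), payoffs (8, 9).
Union gets 10 moving first and 8 moving second, so Union prefers to move first.

first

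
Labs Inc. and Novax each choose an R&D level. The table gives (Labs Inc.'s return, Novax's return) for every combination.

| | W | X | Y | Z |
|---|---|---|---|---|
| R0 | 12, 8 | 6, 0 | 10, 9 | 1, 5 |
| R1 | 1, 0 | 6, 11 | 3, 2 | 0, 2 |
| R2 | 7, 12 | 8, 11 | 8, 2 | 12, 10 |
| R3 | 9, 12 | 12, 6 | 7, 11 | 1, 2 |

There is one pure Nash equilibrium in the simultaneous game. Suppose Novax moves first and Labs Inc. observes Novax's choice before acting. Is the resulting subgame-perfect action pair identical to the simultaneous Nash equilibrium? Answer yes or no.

no

Work backward from Labs Inc.'s decision.
- W: Labs Inc. compares 12, 1, 7, 9 and picks R0; Novax would get 8.
- X: Labs Inc. compares 6, 6, 8, 12 and picks R3; Novax would get 6.
- Y: Labs Inc. compares 10, 3, 8, 7 and picks R0; Novax would get 9.
- Z: Labs Inc. compares 1, 0, 12, 1 and picks R2; Novax would get 10.
Novax's induced payoffs are 8, 6, 9, 10, so Novax commits to Z. Subgame-perfect outcome: (R2, Z) with payoffs (12, 10).
Now find the simultaneous Nash equilibrium.
Labs Inc.'s best replies: W→R0; X→R3; Y→R0; Z→R2.
Novax's best replies: R0→Y; R1→X; R2→W; R3→W.
Only (R0, Y) has each player best-responding; Nash payoffs (10, 9).
Sequential outcome (R2, Z) differs from the Nash profile (R0, Y).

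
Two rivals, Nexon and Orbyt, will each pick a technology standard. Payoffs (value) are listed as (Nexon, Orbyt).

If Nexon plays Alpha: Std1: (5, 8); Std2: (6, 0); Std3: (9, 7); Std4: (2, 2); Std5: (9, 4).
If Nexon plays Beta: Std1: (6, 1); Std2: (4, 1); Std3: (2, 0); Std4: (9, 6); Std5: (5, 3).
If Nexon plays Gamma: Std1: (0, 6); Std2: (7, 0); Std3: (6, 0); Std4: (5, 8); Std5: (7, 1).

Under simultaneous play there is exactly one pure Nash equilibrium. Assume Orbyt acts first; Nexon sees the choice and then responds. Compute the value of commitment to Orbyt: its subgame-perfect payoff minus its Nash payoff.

Backward induction with Orbyt moving first.
- Std1: Nexon compares 5, 6, 0 and picks Beta; Orbyt would get 1.
- Std2: Nexon compares 6, 4, 7 and picks Gamma; Orbyt would get 0.
- Std3: Nexon compares 9, 2, 6 and picks Alpha; Orbyt would get 7.
- Std4: Nexon compares 2, 9, 5 and picks Beta; Orbyt would get 6.
- Std5: Nexon compares 9, 5, 7 and picks Alpha; Orbyt would get 4.
Maximizing over 1, 0, 7, 6, 4, Orbyt chooses Std3. Subgame-perfect outcome: (Alpha, Std3) with payoffs (9, 7).
Under simultaneous play:
Nexon's best replies: Std1→Beta; Std2→Gamma; Std3→Alpha; Std4→Beta; Std5→Alpha.
Orbyt's best replies: Alpha→Std1; Beta→Std4; Gamma→Std4.
The unique mutual best reply is (Beta, Std4), giving (9, 6).
Orbyt's commitment gain: 7 − 6 = 1.

1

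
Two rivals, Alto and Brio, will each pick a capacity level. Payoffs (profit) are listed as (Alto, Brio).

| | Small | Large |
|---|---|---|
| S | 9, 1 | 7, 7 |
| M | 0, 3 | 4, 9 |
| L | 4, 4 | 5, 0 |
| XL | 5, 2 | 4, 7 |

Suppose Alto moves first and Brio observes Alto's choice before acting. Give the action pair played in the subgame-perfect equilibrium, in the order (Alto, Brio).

(S, Large)

Solve by backward induction (Alto leads).
- S: Brio compares 1, 7 and picks Large; Alto would get 7.
- M: Brio compares 3, 9 and picks Large; Alto would get 4.
- L: Brio compares 4, 0 and picks Small; Alto would get 4.
- XL: Brio compares 2, 7 and picks Large; Alto would get 4.
Among 7, 4, 4, 4, the best is 7 at S. Subgame-perfect outcome: (S, Large) with payoffs (7, 7).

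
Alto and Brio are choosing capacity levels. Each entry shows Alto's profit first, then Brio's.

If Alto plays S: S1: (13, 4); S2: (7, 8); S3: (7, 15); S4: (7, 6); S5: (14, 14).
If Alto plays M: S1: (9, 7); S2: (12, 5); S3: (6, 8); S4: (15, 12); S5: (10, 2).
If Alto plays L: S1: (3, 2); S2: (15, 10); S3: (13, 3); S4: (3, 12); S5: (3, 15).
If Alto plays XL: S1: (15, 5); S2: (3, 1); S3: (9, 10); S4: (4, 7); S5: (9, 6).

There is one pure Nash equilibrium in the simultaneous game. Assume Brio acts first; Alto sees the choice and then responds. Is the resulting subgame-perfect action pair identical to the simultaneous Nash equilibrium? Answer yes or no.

no

Solve by backward induction (Brio leads).
- S1: Alto compares 13, 9, 3, 15 and picks XL; Brio would get 5.
- S2: Alto compares 7, 12, 15, 3 and picks L; Brio would get 10.
- S3: Alto compares 7, 6, 13, 9 and picks L; Brio would get 3.
- S4: Alto compares 7, 15, 3, 4 and picks M; Brio would get 12.
- S5: Alto compares 14, 10, 3, 9 and picks S; Brio would get 14.
Brio's induced payoffs are 5, 10, 3, 12, 14, so Brio commits to S5. Subgame-perfect outcome: (S, S5) with payoffs (14, 14).
Now find the simultaneous Nash equilibrium.
Alto's best replies: S1→XL; S2→L; S3→L; S4→M; S5→S.
Brio's best replies: S→S3; M→S4; L→S5; XL→S3.
Only (M, S4) has each player best-responding; Nash payoffs (15, 12).
Sequential outcome (S, S5) differs from the Nash profile (M, S4).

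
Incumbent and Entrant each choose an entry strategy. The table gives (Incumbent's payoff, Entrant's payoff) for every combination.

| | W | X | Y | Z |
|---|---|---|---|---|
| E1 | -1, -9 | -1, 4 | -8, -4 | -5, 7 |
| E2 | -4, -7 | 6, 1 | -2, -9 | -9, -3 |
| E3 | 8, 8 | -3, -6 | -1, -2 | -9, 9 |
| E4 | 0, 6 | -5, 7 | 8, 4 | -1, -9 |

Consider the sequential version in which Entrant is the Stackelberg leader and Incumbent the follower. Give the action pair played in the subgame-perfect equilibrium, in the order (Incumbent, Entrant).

Solve by backward induction (Entrant leads).
- W → Incumbent plays E3 (best of -1, -4, 8, 0); Entrant gets 8.
- X → Incumbent plays E2 (best of -1, 6, -3, -5); Entrant gets 1.
- Y → Incumbent plays E4 (best of -8, -2, -1, 8); Entrant gets 4.
- Z → Incumbent plays E4 (best of -5, -9, -9, -1); Entrant gets -9.
Entrant's induced payoffs are 8, 1, 4, -9, so Entrant commits to W. Subgame-perfect outcome: (E3, W) with payoffs (8, 8).

(E3, W)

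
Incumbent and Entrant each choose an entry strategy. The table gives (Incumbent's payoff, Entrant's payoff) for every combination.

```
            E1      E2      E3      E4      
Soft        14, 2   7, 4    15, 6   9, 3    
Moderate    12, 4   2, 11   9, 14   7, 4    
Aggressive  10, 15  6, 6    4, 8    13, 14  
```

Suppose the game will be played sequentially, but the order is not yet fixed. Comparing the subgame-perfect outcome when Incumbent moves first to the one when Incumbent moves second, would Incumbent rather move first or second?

If Incumbent leads: Entrant's best replies are Soft→E3, Moderate→E3, Aggressive→E1; Incumbent's induced payoffs 15, 9, 10; outcome (Soft, E3), payoffs (15, 6).
If Entrant leads: Incumbent's best replies are E1→Soft, E2→Soft, E3→Soft, E4→Aggressive; Entrant's induced payoffs 2, 4, 6, 14; outcome (Aggressive, E4), payoffs (13, 14).
Incumbent gets 15 moving first and 13 moving second, so Incumbent prefers to move first.

first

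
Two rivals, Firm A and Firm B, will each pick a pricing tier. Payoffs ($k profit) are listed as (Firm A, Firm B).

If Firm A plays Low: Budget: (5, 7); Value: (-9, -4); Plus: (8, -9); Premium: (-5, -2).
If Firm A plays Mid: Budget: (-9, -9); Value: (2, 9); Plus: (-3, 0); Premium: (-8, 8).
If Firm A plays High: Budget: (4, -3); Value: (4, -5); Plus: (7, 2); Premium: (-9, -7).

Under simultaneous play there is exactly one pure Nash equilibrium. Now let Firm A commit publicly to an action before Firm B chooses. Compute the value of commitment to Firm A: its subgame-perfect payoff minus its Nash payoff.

2

Work backward from Firm B's decision.
- Low → Firm B plays Budget (best of 7, -4, -9, -2); Firm A gets 5.
- Mid → Firm B plays Value (best of -9, 9, 0, 8); Firm A gets 2.
- High → Firm B plays Plus (best of -3, -5, 2, -7); Firm A gets 7.
Maximizing over 5, 2, 7, Firm A chooses High. Subgame-perfect outcome: (High, Plus) with payoffs (7, 2).
For the simultaneous game, intersect best replies.
Firm A's best replies: Budget→Low; Value→High; Plus→Low; Premium→Low.
Firm B's best replies: Low→Budget; Mid→Value; High→Plus.
The unique mutual best reply is (Low, Budget), giving (5, 7).
Firm A's commitment gain: 7 − 5 = 2.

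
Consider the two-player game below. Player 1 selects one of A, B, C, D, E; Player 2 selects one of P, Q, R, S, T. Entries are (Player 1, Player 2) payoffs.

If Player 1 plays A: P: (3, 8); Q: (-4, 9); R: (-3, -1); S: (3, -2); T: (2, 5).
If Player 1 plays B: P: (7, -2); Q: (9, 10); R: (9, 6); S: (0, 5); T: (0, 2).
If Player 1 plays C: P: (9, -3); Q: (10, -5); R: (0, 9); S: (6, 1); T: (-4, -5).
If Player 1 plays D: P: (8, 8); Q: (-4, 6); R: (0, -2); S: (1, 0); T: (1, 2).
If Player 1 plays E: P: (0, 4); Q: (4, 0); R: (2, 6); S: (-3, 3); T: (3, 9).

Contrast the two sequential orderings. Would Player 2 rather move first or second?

If Player 1 leads: Player 2's best replies are A→Q, B→Q, C→R, D→P, E→T; Player 1's induced payoffs -4, 9, 0, 8, 3; outcome (B, Q), payoffs (9, 10).
If Player 2 leads: Player 1's best replies are P→C, Q→C, R→B, S→C, T→E; Player 2's induced payoffs -3, -5, 6, 1, 9; outcome (E, T), payoffs (3, 9).
Player 2 gets 9 moving first and 10 moving second, so Player 2 prefers to move second.

second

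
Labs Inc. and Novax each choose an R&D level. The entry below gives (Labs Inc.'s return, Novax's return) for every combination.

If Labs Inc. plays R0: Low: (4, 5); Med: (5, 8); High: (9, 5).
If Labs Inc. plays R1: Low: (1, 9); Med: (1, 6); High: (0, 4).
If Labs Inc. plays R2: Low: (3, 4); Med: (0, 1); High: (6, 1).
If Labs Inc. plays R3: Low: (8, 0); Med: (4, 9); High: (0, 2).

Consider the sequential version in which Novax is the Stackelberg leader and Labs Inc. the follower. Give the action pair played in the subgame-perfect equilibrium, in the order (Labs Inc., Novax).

(R0, Med)

Work backward from Labs Inc.'s decision.
- Low: Labs Inc. compares 4, 1, 3, 8 and picks R3; Novax would get 0.
- Med: Labs Inc. compares 5, 1, 0, 4 and picks R0; Novax would get 8.
- High: Labs Inc. compares 9, 0, 6, 0 and picks R0; Novax would get 5.
Among 0, 8, 5, the best is 8 at Med. Subgame-perfect outcome: (R0, Med) with payoffs (5, 8).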